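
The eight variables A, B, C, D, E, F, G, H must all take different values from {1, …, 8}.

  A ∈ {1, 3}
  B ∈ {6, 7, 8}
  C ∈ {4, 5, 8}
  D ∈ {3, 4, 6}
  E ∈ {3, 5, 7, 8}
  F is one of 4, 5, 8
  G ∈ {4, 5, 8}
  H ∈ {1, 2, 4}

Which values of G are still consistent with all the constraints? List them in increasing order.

Among the 8 variables, 2 fits only H (and all 8 values in {1, 2, 3, 4, 5, 6, 7, 8} must be used), so H = 2.
The 7 still-open variables draw from only 7 values {1, 3, 4, 5, 6, 7, 8}, so each is used; only A can be 1, hence A = 1.
The 3 variables C, F, G are confined to {4, 5, 8}, which locks those values in; drop them from B, D, E.
No further eliminations apply; G can still be any of 4, 5, 8.

4, 5, 8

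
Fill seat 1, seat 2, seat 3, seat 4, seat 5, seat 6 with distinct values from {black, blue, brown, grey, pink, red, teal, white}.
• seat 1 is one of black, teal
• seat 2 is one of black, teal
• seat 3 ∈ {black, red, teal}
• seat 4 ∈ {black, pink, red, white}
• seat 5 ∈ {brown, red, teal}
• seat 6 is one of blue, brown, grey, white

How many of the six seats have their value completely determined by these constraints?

The 2 variables seat 1 and seat 2 are confined to {black, teal}, which locks those values in; drop them from seat 3, seat 4, seat 5.
seat 3 has just one choice, so seat 3 = red. So seat 4, seat 5 can't be red.
seat 5 has just one choice, so seat 5 = brown. So seat 6 can't be brown.
Determined: seat 3=red, seat 5=brown. The other seats each still have more than one consistent value. That makes 2.

2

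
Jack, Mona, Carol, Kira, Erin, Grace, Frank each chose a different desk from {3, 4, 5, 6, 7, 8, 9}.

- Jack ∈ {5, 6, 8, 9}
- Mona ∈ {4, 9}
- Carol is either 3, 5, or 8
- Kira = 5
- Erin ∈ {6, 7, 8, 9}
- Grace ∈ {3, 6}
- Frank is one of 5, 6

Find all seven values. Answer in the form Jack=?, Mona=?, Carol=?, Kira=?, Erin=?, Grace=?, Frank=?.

Kira has just one choice, so Kira = 5. Strike 5 from Jack, Carol, Frank.
Frank has just one choice, so Frank = 6. Remove 6 from Jack, Erin, Grace.
That leaves Grace = 3. Eliminate 3 elsewhere: Carol.
Carol must be 8 (only option left). Strike 8 from Jack, Erin.
That leaves Jack = 9. Eliminate 9 elsewhere: Mona, Erin.
That leaves Mona = 4.
Erin has just one choice, so Erin = 7.

Jack=9, Mona=4, Carol=8, Kira=5, Erin=7, Grace=3, Frank=6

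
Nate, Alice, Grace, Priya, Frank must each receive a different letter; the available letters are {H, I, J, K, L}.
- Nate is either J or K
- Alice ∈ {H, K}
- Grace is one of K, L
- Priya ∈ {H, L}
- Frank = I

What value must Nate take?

Frank has just one choice, so Frank = I.
Among the 4 still-open variables, J fits only Nate (and all 4 values in {H, J, K, L} must be used), so Nate = J.

J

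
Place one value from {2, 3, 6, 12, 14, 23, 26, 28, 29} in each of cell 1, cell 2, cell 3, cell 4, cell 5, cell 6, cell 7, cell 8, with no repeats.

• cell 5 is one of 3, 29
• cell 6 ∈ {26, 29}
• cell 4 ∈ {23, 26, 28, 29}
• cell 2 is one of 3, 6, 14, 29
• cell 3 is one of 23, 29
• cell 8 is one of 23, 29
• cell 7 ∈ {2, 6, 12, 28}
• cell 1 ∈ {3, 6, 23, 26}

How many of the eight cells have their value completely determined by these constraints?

5

cell 3 and cell 8 between them cover only {23, 29} — a naked pair. Remove those values from cell 1, cell 2, cell 4, cell 5, cell 6.
cell 5's domain is down to {3}, so cell 5 = 3. Remove 3 from cell 1, cell 2.
That leaves cell 6 = 26. Eliminate 26 elsewhere: cell 1, cell 4.
cell 1 has just one choice, so cell 1 = 6. Eliminate 6 elsewhere: cell 2, cell 7.
That leaves cell 2 = 14.
cell 4 must be 28 (only option left). So cell 7 can't be 28.
Determined: cell 1=6, cell 2=14, cell 4=28, cell 5=3, cell 6=26. The other cells each still have more than one consistent value. That makes 5.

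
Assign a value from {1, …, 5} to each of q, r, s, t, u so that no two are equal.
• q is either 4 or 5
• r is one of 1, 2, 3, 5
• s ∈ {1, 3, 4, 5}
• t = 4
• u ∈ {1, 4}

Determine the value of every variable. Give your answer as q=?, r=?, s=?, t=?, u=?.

t has just one choice, so t = 4. Eliminate 4 elsewhere: q, s, u.
That leaves u = 1. Remove 1 from r, s.
q has just one choice, so q = 5. Eliminate 5 elsewhere: r, s.
s's domain is down to {3}, so s = 3. Eliminate 3 elsewhere: r.
That leaves r = 2.

q=5, r=2, s=3, t=4, u=1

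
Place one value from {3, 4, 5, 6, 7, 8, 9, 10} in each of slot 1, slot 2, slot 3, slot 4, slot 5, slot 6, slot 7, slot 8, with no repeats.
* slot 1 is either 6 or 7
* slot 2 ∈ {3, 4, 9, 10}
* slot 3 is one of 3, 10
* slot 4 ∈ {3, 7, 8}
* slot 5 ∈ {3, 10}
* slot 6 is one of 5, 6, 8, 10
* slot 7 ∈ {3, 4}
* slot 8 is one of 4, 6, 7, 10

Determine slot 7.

The 8 variables draw from only 8 values {3, 4, 5, 6, 7, 8, 9, 10}, so each is used; only slot 6 can be 5, hence slot 6 = 5.
The 7 still-open variables draw from only 7 values {3, 4, 6, 7, 8, 9, 10}, so each is used; only slot 4 can be 8, hence slot 4 = 8.
The 6 still-open variables draw from only 6 values {3, 4, 6, 7, 9, 10}, so each is used; only slot 2 can be 9, hence slot 2 = 9.
The 2 variables slot 3 and slot 5 are confined to {3, 10}, which locks those values in; drop them from slot 7, slot 8.
So slot 7 = 4.

4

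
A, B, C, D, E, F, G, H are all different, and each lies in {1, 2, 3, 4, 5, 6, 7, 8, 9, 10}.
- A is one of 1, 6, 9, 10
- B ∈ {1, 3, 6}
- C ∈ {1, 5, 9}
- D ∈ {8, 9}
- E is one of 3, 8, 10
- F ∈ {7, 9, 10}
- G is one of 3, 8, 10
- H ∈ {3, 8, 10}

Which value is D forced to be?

The 8 variables draw from only 8 values {1, 3, 5, 6, 7, 8, 9, 10}, so each is used; only C can be 5, hence C = 5.
The 7 still-open variables draw from only 7 values {1, 3, 6, 7, 8, 9, 10}, so each is used; only F can be 7, hence F = 7.
The 3 variables E, G, H are confined to {3, 8, 10}, which locks those values in; drop them from A, B, D.
So D = 9.

9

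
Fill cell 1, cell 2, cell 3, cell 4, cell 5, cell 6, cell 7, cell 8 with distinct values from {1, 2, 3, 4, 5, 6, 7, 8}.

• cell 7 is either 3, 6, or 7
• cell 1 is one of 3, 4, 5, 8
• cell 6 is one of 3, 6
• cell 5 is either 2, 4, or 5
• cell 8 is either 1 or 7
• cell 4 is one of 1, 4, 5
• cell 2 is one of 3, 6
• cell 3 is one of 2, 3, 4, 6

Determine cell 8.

1

The 8 variables draw from only 8 values {1, 2, 3, 4, 5, 6, 7, 8}, so each is used; only cell 1 can be 8, hence cell 1 = 8.
cell 2 and cell 6 between them cover only {3, 6} — a naked pair. Remove those values from cell 3, cell 7.
That leaves cell 7 = 7. Strike 7 from cell 8.
So cell 8 = 1.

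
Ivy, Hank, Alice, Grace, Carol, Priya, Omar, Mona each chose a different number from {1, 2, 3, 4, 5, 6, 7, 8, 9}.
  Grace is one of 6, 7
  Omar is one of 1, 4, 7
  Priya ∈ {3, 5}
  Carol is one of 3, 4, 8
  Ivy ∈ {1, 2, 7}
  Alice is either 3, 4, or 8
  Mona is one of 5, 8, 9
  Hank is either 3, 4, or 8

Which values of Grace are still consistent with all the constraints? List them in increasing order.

The 3 variables Hank, Alice, Carol are confined to {3, 4, 8}, which locks those values in; drop them from Priya, Omar, Mona.
That leaves Priya = 5. Eliminate 5 elsewhere: Mona.
Mona must be 9 (only option left).
No further eliminations apply; Grace can still be any of 6, 7.

6, 7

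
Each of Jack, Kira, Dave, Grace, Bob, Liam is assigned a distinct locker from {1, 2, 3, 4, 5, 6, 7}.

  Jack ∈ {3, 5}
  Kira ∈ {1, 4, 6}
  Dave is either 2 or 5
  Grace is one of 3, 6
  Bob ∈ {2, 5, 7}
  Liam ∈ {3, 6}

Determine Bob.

7

Grace and Liam between them cover only {3, 6} — a naked pair. Remove those values from Jack, Kira.
Jack's domain is down to {5}, so Jack = 5. So Dave, Bob can't be 5.
Dave's domain is down to {2}, so Dave = 2. Eliminate 2 elsewhere: Bob.
So Bob = 7.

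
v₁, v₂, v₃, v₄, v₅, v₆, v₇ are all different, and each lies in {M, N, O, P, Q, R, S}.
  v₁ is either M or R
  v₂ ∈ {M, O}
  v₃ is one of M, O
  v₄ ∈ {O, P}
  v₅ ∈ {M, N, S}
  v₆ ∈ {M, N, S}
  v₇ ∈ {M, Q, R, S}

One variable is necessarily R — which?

v₁

The 7 variables together cover exactly {M, N, O, P, Q, R, S} — 7 values for 7 variables — and P appears only in v₄'s list, so v₄ = P.
Among the 6 still-open variables, Q fits only v₇ (and all 6 values in {M, N, O, Q, R, S} must be used), so v₇ = Q.
The 5 still-open variables together cover exactly {M, N, O, R, S} — 5 values for 5 variables — and R appears only in v₁'s list, so v₁ = R.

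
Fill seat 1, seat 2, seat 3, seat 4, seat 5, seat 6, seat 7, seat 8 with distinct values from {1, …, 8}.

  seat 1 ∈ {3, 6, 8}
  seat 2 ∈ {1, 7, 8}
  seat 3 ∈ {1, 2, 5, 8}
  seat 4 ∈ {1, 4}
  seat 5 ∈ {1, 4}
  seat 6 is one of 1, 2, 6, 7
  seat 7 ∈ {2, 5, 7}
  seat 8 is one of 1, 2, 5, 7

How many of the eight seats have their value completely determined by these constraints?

The 8 variables draw from only 8 values {1, 2, 3, 4, 5, 6, 7, 8}, so each is used; only seat 1 can be 3, hence seat 1 = 3.
The 7 still-open variables together cover exactly {1, 2, 4, 5, 6, 7, 8} — 7 values for 7 variables — and 6 appears only in seat 6's list, so seat 6 = 6.
The 2 variables seat 4 and seat 5 are confined to {1, 4}, which locks those values in; drop them from seat 2, seat 3, seat 8.
Determined: seat 1=3, seat 6=6. The other seats each still have more than one consistent value. That makes 2.

2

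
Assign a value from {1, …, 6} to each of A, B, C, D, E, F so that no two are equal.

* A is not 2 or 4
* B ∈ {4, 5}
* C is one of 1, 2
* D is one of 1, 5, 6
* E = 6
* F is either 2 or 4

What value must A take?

E's domain is down to {6}, so E = 6. Remove 6 from A, D.
The 5 still-open variables draw from only 5 values {1, 2, 3, 4, 5}, so each is used; only A can be 3, hence A = 3.

3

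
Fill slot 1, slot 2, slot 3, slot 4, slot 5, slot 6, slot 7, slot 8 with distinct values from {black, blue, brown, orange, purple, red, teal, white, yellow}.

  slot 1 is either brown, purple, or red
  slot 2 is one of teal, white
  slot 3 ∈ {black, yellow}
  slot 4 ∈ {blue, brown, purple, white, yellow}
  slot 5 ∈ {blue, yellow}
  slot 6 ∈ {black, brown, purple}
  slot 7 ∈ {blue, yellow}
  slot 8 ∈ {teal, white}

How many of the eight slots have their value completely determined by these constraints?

2

Among the 8 variables, red fits only slot 1 (and all 8 values in {black, blue, brown, purple, red, teal, white, yellow} must be used), so slot 1 = red.
The 2 variables slot 2 and slot 8 are confined to {teal, white}, which locks those values in; drop them from slot 4.
The 2 variables slot 5 and slot 7 are confined to {blue, yellow}, which locks those values in; drop them from slot 3, slot 4.
slot 3's domain is down to {black}, so slot 3 = black. Eliminate black elsewhere: slot 6.
Determined: slot 1=red, slot 3=black. The other slots each still have more than one consistent value. That makes 2.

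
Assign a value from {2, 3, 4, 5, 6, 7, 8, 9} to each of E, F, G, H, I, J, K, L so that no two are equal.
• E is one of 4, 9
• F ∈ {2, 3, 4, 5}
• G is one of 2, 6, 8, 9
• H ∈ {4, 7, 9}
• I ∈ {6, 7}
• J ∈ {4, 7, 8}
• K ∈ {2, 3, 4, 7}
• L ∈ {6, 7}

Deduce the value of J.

The 8 variables draw from only 8 values {2, 3, 4, 5, 6, 7, 8, 9}, so each is used; only F can be 5, hence F = 5.
The 7 still-open variables together cover exactly {2, 3, 4, 6, 7, 8, 9} — 7 values for 7 variables — and 3 appears only in K's list, so K = 3.
The 6 still-open variables draw from only 6 values {2, 4, 6, 7, 8, 9}, so each is used; only G can be 2, hence G = 2.
The 5 still-open variables draw from only 5 values {4, 6, 7, 8, 9}, so each is used; only J can be 8, hence J = 8.

8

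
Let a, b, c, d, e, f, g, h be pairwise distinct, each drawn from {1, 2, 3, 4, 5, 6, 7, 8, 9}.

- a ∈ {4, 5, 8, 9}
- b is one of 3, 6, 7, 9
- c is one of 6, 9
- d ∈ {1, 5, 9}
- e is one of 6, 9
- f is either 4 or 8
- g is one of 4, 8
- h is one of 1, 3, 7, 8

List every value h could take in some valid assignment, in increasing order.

c and e between them cover only {6, 9} — a naked pair. Remove those values from a, b, d.
f and g share exactly the 2 values {4, 8}; by pigeonhole those values go to them, so strike 4, 8 from a, h.
That leaves a = 5. Remove 5 from d.
d's domain is down to {1}, so d = 1. Remove 1 from h.
No further eliminations apply; h can still be any of 3, 7.

3, 7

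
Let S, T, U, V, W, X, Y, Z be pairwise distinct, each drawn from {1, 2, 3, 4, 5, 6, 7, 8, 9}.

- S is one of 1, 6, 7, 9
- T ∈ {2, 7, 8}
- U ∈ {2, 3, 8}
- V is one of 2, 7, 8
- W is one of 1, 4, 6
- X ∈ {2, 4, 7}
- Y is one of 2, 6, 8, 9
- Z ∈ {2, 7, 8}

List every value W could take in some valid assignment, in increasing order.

1, 6

Among the 8 variables, 3 fits only U (and all 8 values in {1, 2, 3, 4, 6, 7, 8, 9} must be used), so U = 3.
T, V, Z between them cover only {2, 7, 8} — a naked triple. Remove those values from S, X, Y.
X's domain is down to {4}, so X = 4. Remove 4 from W.
No further eliminations apply; W can still be any of 1, 6.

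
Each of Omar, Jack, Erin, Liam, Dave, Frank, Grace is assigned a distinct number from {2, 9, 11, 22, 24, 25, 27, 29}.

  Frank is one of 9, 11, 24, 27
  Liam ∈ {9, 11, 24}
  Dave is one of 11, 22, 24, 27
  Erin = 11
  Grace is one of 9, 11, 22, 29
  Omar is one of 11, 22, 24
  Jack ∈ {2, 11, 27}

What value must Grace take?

Erin's domain is down to {11}, so Erin = 11. Strike 11 from Omar, Jack, Liam, Dave, Frank, Grace.
The 6 still-open variables together cover exactly {2, 9, 22, 24, 27, 29} — 6 values for 6 variables — and 2 appears only in Jack's list, so Jack = 2.
The 5 still-open variables draw from only 5 values {9, 22, 24, 27, 29}, so each is used; only Grace can be 29, hence Grace = 29.

29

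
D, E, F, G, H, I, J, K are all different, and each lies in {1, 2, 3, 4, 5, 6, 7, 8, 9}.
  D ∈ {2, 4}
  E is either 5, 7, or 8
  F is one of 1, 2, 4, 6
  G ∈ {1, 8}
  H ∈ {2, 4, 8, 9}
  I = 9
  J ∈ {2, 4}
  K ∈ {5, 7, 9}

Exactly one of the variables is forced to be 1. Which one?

I must be 9 (only option left). So H, K can't be 9.
Among the 7 still-open variables, 6 fits only F (and all 7 values in {1, 2, 4, 5, 6, 7, 8} must be used), so F = 6.
The 6 still-open variables together cover exactly {1, 2, 4, 5, 7, 8} — 6 values for 6 variables — and 1 appears only in G's list, so G = 1.

G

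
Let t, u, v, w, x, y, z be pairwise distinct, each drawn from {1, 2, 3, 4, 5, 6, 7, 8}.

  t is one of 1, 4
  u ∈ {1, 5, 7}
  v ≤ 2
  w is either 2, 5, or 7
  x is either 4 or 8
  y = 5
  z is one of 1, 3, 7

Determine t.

y's domain is down to {5}, so y = 5. Strike 5 from u, w.
Among the 6 still-open variables, 3 fits only z (and all 6 values in {1, 2, 3, 4, 7, 8} must be used), so z = 3.
The 5 still-open variables together cover exactly {1, 2, 4, 7, 8} — 5 values for 5 variables — and 8 appears only in x's list, so x = 8.
The 4 still-open variables together cover exactly {1, 2, 4, 7} — 4 values for 4 variables — and 4 appears only in t's list, so t = 4.

4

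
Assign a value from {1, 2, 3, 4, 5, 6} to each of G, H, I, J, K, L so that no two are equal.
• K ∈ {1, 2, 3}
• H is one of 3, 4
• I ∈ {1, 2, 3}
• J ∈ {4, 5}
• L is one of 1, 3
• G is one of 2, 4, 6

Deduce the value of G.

6

Among the 6 variables, 5 fits only J (and all 6 values in {1, 2, 3, 4, 5, 6} must be used), so J = 5.
The 5 still-open variables together cover exactly {1, 2, 3, 4, 6} — 5 values for 5 variables — and 6 appears only in G's list, so G = 6.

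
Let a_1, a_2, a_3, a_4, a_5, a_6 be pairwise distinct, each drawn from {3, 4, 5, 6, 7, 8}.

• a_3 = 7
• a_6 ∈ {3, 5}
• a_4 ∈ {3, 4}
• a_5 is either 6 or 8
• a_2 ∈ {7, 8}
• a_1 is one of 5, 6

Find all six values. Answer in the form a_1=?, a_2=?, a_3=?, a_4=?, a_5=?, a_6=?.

a_1=5, a_2=8, a_3=7, a_4=4, a_5=6, a_6=3

a_3 has just one choice, so a_3 = 7. Eliminate 7 elsewhere: a_2.
a_2 has just one choice, so a_2 = 8. Eliminate 8 elsewhere: a_5.
That leaves a_5 = 6. Eliminate 6 elsewhere: a_1.
a_1 must be 5 (only option left). Strike 5 from a_6.
a_6 must be 3 (only option left). Eliminate 3 elsewhere: a_4.
That leaves a_4 = 4.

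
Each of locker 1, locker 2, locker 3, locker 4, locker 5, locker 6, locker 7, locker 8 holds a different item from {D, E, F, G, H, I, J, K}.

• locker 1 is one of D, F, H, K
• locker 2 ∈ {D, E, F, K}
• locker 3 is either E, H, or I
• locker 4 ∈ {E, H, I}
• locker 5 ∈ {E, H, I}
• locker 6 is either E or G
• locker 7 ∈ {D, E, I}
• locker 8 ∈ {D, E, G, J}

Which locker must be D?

Among the 8 variables, J fits only locker 8 (and all 8 values in {D, E, F, G, H, I, J, K} must be used), so locker 8 = J.
The 7 still-open variables draw from only 7 values {D, E, F, G, H, I, K}, so each is used; only locker 6 can be G, hence locker 6 = G.
locker 3, locker 4, locker 5 between them cover only {E, H, I} — a naked triple. Remove those values from locker 1, locker 2, locker 7.
So D goes to locker 7.

locker 7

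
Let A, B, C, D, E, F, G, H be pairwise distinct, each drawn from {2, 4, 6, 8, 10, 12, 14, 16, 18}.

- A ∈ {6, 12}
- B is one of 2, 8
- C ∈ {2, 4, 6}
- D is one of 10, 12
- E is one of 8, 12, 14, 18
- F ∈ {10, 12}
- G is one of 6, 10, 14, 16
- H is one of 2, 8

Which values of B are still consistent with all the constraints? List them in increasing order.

B and H share exactly the 2 values {2, 8}; by pigeonhole those values go to them, so strike 2, 8 from C, E.
D and F between them cover only {10, 12} — a naked pair. Remove those values from A, E, G.
That leaves A = 6. So C, G can't be 6.
C has just one choice, so C = 4.
No further eliminations apply; B can still be any of 2, 8.

2, 8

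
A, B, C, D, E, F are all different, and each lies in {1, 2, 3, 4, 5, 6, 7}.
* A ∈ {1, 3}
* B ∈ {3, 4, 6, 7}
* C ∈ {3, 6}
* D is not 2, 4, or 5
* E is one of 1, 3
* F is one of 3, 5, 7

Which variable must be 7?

Among the 6 variables, 4 fits only B (and all 6 values in {1, 3, 4, 5, 6, 7} must be used), so B = 4.
The 5 still-open variables draw from only 5 values {1, 3, 5, 6, 7}, so each is used; only F can be 5, hence F = 5.
The 4 still-open variables together cover exactly {1, 3, 6, 7} — 4 values for 4 variables — and 7 appears only in D's list, so D = 7.

D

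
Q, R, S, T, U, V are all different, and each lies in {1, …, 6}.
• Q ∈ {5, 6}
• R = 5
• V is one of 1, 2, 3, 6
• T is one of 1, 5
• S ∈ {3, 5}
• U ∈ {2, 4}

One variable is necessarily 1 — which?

R's domain is down to {5}, so R = 5. Eliminate 5 elsewhere: Q, S, T.
So 1 goes to T.

T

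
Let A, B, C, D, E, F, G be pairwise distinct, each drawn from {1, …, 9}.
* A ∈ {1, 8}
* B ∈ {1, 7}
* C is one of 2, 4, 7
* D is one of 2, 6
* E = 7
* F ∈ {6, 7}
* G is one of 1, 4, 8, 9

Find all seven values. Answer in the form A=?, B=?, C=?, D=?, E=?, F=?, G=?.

E's domain is down to {7}, so E = 7. Eliminate 7 elsewhere: B, C, F.
F must be 6 (only option left). Strike 6 from D.
B has just one choice, so B = 1. Eliminate 1 elsewhere: A, G.
D has just one choice, so D = 2. Eliminate 2 elsewhere: C.
That leaves A = 8. Remove 8 from G.
C has just one choice, so C = 4. Eliminate 4 elsewhere: G.
G has just one choice, so G = 9.

A=8, B=1, C=4, D=2, E=7, F=6, G=9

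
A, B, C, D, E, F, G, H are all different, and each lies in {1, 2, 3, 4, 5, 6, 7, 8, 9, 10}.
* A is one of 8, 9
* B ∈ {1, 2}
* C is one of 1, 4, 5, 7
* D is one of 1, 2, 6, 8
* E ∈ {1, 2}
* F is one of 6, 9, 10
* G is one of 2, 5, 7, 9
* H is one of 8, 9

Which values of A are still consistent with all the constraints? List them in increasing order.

8, 9

The 2 variables A and H are confined to {8, 9}, which locks those values in; drop them from D, F, G.
B and E share exactly the 2 values {1, 2}; by pigeonhole those values go to them, so strike 1, 2 from C, D, G.
D must be 6 (only option left). Remove 6 from F.
F's domain is down to {10}, so F = 10.
No further eliminations apply; A can still be any of 8, 9.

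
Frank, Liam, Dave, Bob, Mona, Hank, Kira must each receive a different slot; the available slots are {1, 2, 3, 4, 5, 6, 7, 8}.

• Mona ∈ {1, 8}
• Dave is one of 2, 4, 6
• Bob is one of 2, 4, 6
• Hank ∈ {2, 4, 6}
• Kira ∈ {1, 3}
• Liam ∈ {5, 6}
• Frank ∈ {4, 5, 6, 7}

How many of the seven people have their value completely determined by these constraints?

Dave, Bob, Hank between them cover only {2, 4, 6} — a naked triple. Remove those values from Frank, Liam.
That leaves Liam = 5. Remove 5 from Frank.
Frank must be 7 (only option left).
Determined: Frank=7, Liam=5. The other people each still have more than one consistent value. That makes 2.

2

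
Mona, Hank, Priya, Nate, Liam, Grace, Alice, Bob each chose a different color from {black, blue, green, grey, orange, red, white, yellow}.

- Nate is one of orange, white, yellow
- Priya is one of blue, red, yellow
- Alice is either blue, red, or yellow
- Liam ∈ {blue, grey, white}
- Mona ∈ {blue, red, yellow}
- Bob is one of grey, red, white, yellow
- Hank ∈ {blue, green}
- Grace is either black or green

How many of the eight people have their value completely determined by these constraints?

The 8 variables together cover exactly {black, blue, green, grey, orange, red, white, yellow} — 8 values for 8 variables — and black appears only in Grace's list, so Grace = black.
The 7 still-open variables draw from only 7 values {blue, green, grey, orange, red, white, yellow}, so each is used; only Hank can be green, hence Hank = green.
The 6 still-open variables draw from only 6 values {blue, grey, orange, red, white, yellow}, so each is used; only Nate can be orange, hence Nate = orange.
Mona, Priya, Alice share exactly the 3 values {blue, red, yellow}; by pigeonhole those values go to them, so strike blue, red, yellow from Liam, Bob.
Determined: Hank=green, Nate=orange, Grace=black. The other people each still have more than one consistent value. That makes 3.

3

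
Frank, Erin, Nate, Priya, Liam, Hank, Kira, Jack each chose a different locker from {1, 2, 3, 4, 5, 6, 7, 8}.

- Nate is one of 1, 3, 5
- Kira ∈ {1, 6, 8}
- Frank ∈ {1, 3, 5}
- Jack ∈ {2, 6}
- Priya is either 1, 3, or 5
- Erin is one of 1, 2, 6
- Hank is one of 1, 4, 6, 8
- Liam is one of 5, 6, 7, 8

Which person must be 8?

Among the 8 variables, 4 fits only Hank (and all 8 values in {1, 2, 3, 4, 5, 6, 7, 8} must be used), so Hank = 4.
The 7 still-open variables draw from only 7 values {1, 2, 3, 5, 6, 7, 8}, so each is used; only Liam can be 7, hence Liam = 7.
The 6 still-open variables draw from only 6 values {1, 2, 3, 5, 6, 8}, so each is used; only Kira can be 8, hence Kira = 8.

Kira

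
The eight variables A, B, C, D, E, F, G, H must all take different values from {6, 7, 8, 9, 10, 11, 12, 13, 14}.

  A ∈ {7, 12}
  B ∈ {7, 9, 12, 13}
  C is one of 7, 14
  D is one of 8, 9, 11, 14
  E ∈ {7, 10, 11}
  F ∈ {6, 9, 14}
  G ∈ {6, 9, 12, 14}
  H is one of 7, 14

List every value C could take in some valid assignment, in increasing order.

C and H between them cover only {7, 14} — a naked pair. Remove those values from A, B, D, E, F, G.
A's domain is down to {12}, so A = 12. So B, G can't be 12.
F and G share exactly the 2 values {6, 9}; by pigeonhole those values go to them, so strike 6, 9 from B, D.
B's domain is down to {13}, so B = 13.
No further eliminations apply; C can still be any of 7, 14.

7, 14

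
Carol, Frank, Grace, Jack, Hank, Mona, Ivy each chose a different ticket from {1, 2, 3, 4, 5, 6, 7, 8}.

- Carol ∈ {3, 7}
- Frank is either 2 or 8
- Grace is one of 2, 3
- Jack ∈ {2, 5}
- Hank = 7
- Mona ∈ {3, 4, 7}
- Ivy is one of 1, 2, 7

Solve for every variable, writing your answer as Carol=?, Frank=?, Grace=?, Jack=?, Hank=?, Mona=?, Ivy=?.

Carol=3, Frank=8, Grace=2, Jack=5, Hank=7, Mona=4, Ivy=1

Hank's domain is down to {7}, so Hank = 7. So Carol, Mona, Ivy can't be 7.
That leaves Carol = 3. So Grace, Mona can't be 3.
Grace's domain is down to {2}, so Grace = 2. Eliminate 2 elsewhere: Frank, Jack, Ivy.
Jack's domain is down to {5}, so Jack = 5.
Mona's domain is down to {4}, so Mona = 4.
Ivy's domain is down to {1}, so Ivy = 1.
Frank's domain is down to {8}, so Frank = 8.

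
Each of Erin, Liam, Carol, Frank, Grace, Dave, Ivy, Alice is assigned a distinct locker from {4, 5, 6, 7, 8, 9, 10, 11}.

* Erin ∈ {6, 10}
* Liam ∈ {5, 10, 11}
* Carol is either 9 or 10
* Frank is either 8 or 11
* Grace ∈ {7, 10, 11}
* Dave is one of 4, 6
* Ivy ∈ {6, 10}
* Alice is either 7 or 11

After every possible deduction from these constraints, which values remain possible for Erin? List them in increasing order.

The 8 variables draw from only 8 values {4, 5, 6, 7, 8, 9, 10, 11}, so each is used; only Dave can be 4, hence Dave = 4.
The 7 still-open variables together cover exactly {5, 6, 7, 8, 9, 10, 11} — 7 values for 7 variables — and 5 appears only in Liam's list, so Liam = 5.
Among the 6 still-open variables, 8 fits only Frank (and all 6 values in {6, 7, 8, 9, 10, 11} must be used), so Frank = 8.
Among the 5 still-open variables, 9 fits only Carol (and all 5 values in {6, 7, 9, 10, 11} must be used), so Carol = 9.
Erin and Ivy between them cover only {6, 10} — a naked pair. Remove those values from Grace.
No further eliminations apply; Erin can still be any of 6, 10.

6, 10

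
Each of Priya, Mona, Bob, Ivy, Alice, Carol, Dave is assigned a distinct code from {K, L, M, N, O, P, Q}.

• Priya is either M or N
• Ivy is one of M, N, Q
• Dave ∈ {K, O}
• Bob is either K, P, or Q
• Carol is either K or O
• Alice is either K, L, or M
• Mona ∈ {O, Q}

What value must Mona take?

The 7 variables draw from only 7 values {K, L, M, N, O, P, Q}, so each is used; only Alice can be L, hence Alice = L.
Among the 6 still-open variables, P fits only Bob (and all 6 values in {K, M, N, O, P, Q} must be used), so Bob = P.
Carol and Dave between them cover only {K, O} — a naked pair. Remove those values from Mona.
So Mona = Q.

Q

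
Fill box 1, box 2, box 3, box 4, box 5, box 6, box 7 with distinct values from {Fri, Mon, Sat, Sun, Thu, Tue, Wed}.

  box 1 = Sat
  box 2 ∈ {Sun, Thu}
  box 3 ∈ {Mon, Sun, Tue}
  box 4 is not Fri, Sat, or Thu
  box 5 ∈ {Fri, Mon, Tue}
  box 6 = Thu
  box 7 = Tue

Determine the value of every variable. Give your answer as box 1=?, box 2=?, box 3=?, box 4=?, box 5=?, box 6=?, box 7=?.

box 1=Sat, box 2=Sun, box 3=Mon, box 4=Wed, box 5=Fri, box 6=Thu, box 7=Tue

box 1 has just one choice, so box 1 = Sat.
box 6 has just one choice, so box 6 = Thu. So box 2 can't be Thu.
box 7 has just one choice, so box 7 = Tue. Remove Tue from box 3, box 4, box 5.
box 2 must be Sun (only option left). Remove Sun from box 3, box 4.
box 3 must be Mon (only option left). Eliminate Mon elsewhere: box 4, box 5.
box 4 has just one choice, so box 4 = Wed.
box 5 must be Fri (only option left).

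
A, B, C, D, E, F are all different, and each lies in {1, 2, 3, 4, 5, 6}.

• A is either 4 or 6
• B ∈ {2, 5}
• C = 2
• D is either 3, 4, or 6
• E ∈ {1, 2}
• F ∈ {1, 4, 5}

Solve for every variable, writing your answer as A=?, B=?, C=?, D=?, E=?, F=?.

C has just one choice, so C = 2. Remove 2 from B, E.
E's domain is down to {1}, so E = 1. Strike 1 from F.
B has just one choice, so B = 5. So F can't be 5.
F must be 4 (only option left). Strike 4 from A, D.
A must be 6 (only option left). Remove 6 from D.
D's domain is down to {3}, so D = 3.

A=6, B=5, C=2, D=3, E=1, F=4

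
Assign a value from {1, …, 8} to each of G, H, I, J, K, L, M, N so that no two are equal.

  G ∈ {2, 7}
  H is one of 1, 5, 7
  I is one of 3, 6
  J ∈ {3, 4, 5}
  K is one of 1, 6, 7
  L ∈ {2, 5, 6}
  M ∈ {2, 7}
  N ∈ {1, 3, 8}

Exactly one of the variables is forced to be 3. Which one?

I

The 8 variables draw from only 8 values {1, 2, 3, 4, 5, 6, 7, 8}, so each is used; only J can be 4, hence J = 4.
The 7 still-open variables draw from only 7 values {1, 2, 3, 5, 6, 7, 8}, so each is used; only N can be 8, hence N = 8.
The 6 still-open variables draw from only 6 values {1, 2, 3, 5, 6, 7}, so each is used; only I can be 3, hence I = 3.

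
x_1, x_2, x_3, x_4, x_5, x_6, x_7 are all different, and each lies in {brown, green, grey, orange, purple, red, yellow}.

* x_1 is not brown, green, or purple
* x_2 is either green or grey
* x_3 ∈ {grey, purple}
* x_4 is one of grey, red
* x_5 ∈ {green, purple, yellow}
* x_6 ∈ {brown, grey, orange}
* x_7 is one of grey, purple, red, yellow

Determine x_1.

The 7 variables draw from only 7 values {brown, green, grey, orange, purple, red, yellow}, so each is used; only x_6 can be brown, hence x_6 = brown.
The 6 still-open variables draw from only 6 values {green, grey, orange, purple, red, yellow}, so each is used; only x_1 can be orange, hence x_1 = orange.

orange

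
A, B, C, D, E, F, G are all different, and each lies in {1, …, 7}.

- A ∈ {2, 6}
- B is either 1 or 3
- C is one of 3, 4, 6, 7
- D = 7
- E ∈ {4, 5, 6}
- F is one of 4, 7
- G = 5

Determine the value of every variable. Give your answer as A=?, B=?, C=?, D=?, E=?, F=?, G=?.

A=2, B=1, C=3, D=7, E=6, F=4, G=5

D's domain is down to {7}, so D = 7. Eliminate 7 elsewhere: C, F.
F's domain is down to {4}, so F = 4. So C, E can't be 4.
G has just one choice, so G = 5. So E can't be 5.
E's domain is down to {6}, so E = 6. Strike 6 from A, C.
A has just one choice, so A = 2.
C must be 3 (only option left). Strike 3 from B.
B has just one choice, so B = 1.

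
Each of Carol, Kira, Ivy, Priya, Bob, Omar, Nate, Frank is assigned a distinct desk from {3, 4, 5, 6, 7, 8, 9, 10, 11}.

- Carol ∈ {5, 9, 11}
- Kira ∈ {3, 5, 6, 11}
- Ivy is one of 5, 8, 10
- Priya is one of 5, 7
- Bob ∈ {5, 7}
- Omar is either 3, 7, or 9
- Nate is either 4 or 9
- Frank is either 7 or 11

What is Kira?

6

Priya and Bob share exactly the 2 values {5, 7}; by pigeonhole those values go to them, so strike 5, 7 from Carol, Kira, Ivy, Omar, Frank.
Frank has just one choice, so Frank = 11. Remove 11 from Carol, Kira.
That leaves Carol = 9. Strike 9 from Omar, Nate.
Omar must be 3 (only option left). Remove 3 from Kira.
So Kira = 6.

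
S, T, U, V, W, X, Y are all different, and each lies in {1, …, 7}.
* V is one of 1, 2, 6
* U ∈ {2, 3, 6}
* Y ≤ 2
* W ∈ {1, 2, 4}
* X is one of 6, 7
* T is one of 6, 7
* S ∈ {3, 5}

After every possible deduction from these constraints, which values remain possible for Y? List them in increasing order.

Among the 7 variables, 4 fits only W (and all 7 values in {1, 2, 3, 4, 5, 6, 7} must be used), so W = 4.
The 6 still-open variables together cover exactly {1, 2, 3, 5, 6, 7} — 6 values for 6 variables — and 5 appears only in S's list, so S = 5.
The 5 still-open variables draw from only 5 values {1, 2, 3, 6, 7}, so each is used; only U can be 3, hence U = 3.
T and X share exactly the 2 values {6, 7}; by pigeonhole those values go to them, so strike 6, 7 from V.
No further eliminations apply; Y can still be any of 1, 2.

1, 2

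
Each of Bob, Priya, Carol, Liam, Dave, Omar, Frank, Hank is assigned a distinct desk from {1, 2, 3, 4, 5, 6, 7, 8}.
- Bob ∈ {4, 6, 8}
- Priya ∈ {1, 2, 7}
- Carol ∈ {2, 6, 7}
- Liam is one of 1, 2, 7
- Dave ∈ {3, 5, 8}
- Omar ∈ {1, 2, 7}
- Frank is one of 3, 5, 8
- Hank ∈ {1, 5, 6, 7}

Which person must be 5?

The 8 variables together cover exactly {1, 2, 3, 4, 5, 6, 7, 8} — 8 values for 8 variables — and 4 appears only in Bob's list, so Bob = 4.
Priya, Liam, Omar share exactly the 3 values {1, 2, 7}; by pigeonhole those values go to them, so strike 1, 2, 7 from Carol, Hank.
Carol must be 6 (only option left). Eliminate 6 elsewhere: Hank.
So 5 goes to Hank.

Hank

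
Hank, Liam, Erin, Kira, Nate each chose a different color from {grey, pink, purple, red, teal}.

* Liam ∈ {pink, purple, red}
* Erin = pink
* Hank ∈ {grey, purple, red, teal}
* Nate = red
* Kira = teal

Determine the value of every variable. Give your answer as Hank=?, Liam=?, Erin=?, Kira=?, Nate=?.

Erin's domain is down to {pink}, so Erin = pink. Eliminate pink elsewhere: Liam.
Kira has just one choice, so Kira = teal. Strike teal from Hank.
Nate's domain is down to {red}, so Nate = red. Eliminate red elsewhere: Hank, Liam.
Liam's domain is down to {purple}, so Liam = purple. So Hank can't be purple.
Hank's domain is down to {grey}, so Hank = grey.

Hank=grey, Liam=purple, Erin=pink, Kira=teal, Nate=red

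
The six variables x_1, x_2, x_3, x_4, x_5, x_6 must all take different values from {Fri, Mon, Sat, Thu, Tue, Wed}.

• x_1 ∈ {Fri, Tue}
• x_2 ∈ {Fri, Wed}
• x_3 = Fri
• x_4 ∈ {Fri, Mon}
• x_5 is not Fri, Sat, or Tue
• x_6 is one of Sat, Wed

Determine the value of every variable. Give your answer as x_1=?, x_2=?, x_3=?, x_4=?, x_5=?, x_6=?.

x_1=Tue, x_2=Wed, x_3=Fri, x_4=Mon, x_5=Thu, x_6=Sat

x_3's domain is down to {Fri}, so x_3 = Fri. Strike Fri from x_1, x_2, x_4.
That leaves x_4 = Mon. Strike Mon from x_5.
x_1 has just one choice, so x_1 = Tue.
x_2 must be Wed (only option left). Strike Wed from x_5, x_6.
x_5 must be Thu (only option left).
That leaves x_6 = Sat.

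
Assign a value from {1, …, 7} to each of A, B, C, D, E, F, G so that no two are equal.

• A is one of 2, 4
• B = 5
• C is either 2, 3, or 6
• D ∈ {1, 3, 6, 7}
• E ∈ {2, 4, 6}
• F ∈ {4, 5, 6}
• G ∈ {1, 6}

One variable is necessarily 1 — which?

G

B's domain is down to {5}, so B = 5. So F can't be 5.
The 6 still-open variables together cover exactly {1, 2, 3, 4, 6, 7} — 6 values for 6 variables — and 7 appears only in D's list, so D = 7.
The 5 still-open variables draw from only 5 values {1, 2, 3, 4, 6}, so each is used; only G can be 1, hence G = 1.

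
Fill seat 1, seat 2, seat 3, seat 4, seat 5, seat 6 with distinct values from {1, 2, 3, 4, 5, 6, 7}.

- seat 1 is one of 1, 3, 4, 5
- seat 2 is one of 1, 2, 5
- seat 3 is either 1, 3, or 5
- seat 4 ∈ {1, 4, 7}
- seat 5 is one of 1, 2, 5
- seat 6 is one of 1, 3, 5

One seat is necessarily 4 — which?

The 6 variables together cover exactly {1, 2, 3, 4, 5, 7} — 6 values for 6 variables — and 7 appears only in seat 4's list, so seat 4 = 7.
Among the 5 still-open variables, 4 fits only seat 1 (and all 5 values in {1, 2, 3, 4, 5} must be used), so seat 1 = 4.

seat 1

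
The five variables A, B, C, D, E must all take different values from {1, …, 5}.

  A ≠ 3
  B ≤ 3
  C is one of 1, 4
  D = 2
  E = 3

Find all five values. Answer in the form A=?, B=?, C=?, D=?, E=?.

A=5, B=1, C=4, D=2, E=3

D must be 2 (only option left). So A, B can't be 2.
That leaves E = 3. So B can't be 3.
B has just one choice, so B = 1. Remove 1 from A, C.
C must be 4 (only option left). Eliminate 4 elsewhere: A.
A has just one choice, so A = 5.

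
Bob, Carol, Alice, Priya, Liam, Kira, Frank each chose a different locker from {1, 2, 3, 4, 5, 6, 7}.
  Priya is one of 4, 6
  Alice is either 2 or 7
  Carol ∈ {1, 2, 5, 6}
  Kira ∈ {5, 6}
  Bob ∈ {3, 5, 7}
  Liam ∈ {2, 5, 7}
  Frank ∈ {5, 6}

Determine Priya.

4

The 7 variables together cover exactly {1, 2, 3, 4, 5, 6, 7} — 7 values for 7 variables — and 1 appears only in Carol's list, so Carol = 1.
The 6 still-open variables draw from only 6 values {2, 3, 4, 5, 6, 7}, so each is used; only Bob can be 3, hence Bob = 3.
Among the 5 still-open variables, 4 fits only Priya (and all 5 values in {2, 4, 5, 6, 7} must be used), so Priya = 4.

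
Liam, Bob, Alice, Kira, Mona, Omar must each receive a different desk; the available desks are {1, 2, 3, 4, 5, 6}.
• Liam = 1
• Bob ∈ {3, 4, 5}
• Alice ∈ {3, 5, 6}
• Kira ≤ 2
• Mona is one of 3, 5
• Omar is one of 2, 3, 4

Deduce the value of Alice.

Liam must be 1 (only option left). So Kira can't be 1.
Kira's domain is down to {2}, so Kira = 2. Strike 2 from Omar.
The 4 still-open variables draw from only 4 values {3, 4, 5, 6}, so each is used; only Alice can be 6, hence Alice = 6.

6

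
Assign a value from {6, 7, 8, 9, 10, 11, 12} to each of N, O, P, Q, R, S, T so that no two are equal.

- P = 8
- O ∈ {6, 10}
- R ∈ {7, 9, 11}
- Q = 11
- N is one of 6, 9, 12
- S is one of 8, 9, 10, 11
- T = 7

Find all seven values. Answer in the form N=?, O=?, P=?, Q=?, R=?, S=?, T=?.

P's domain is down to {8}, so P = 8. Strike 8 from S.
Q must be 11 (only option left). Strike 11 from R, S.
T must be 7 (only option left). Eliminate 7 elsewhere: R.
That leaves R = 9. Eliminate 9 elsewhere: N, S.
That leaves S = 10. Strike 10 from O.
That leaves O = 6. Strike 6 from N.
That leaves N = 12.

N=12, O=6, P=8, Q=11, R=9, S=10, T=7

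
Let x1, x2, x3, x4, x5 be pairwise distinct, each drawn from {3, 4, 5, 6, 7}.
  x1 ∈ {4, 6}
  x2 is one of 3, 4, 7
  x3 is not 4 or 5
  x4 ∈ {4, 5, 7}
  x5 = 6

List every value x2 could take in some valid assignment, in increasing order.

x5 has just one choice, so x5 = 6. Strike 6 from x1, x3.
That leaves x1 = 4. Strike 4 from x2, x4.
The 3 still-open variables draw from only 3 values {3, 5, 7}, so each is used; only x4 can be 5, hence x4 = 5.
No further eliminations apply; x2 can still be any of 3, 7.

3, 7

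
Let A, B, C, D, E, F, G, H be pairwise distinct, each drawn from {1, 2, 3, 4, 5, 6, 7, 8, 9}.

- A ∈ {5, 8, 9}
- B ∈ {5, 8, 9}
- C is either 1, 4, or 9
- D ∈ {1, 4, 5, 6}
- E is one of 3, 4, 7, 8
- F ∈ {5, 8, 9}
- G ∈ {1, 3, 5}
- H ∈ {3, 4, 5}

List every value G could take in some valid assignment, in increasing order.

The 8 variables together cover exactly {1, 3, 4, 5, 6, 7, 8, 9} — 8 values for 8 variables — and 6 appears only in D's list, so D = 6.
Among the 7 still-open variables, 7 fits only E (and all 7 values in {1, 3, 4, 5, 7, 8, 9} must be used), so E = 7.
A, B, F share exactly the 3 values {5, 8, 9}; by pigeonhole those values go to them, so strike 5, 8, 9 from C, G, H.
No further eliminations apply; G can still be any of 1, 3.

1, 3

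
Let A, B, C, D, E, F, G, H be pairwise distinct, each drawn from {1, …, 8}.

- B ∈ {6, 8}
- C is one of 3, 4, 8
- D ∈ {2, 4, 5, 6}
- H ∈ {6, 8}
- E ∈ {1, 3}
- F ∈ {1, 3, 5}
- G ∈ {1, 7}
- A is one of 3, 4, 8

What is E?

1

Among the 8 variables, 2 fits only D (and all 8 values in {1, 2, 3, 4, 5, 6, 7, 8} must be used), so D = 2.
Among the 7 still-open variables, 5 fits only F (and all 7 values in {1, 3, 4, 5, 6, 7, 8} must be used), so F = 5.
The 6 still-open variables together cover exactly {1, 3, 4, 6, 7, 8} — 6 values for 6 variables — and 7 appears only in G's list, so G = 7.
The 5 still-open variables draw from only 5 values {1, 3, 4, 6, 8}, so each is used; only E can be 1, hence E = 1.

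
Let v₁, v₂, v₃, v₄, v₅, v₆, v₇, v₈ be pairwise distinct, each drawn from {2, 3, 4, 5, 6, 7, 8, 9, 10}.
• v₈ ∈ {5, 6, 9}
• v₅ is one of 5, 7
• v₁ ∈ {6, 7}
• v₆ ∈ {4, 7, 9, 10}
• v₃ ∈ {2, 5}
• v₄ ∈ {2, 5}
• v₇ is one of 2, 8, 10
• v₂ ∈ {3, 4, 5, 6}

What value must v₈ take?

9

v₃ and v₄ between them cover only {2, 5} — a naked pair. Remove those values from v₂, v₅, v₇, v₈.
v₅'s domain is down to {7}, so v₅ = 7. Strike 7 from v₁, v₆.
v₁ must be 6 (only option left). Strike 6 from v₂, v₈.
So v₈ = 9.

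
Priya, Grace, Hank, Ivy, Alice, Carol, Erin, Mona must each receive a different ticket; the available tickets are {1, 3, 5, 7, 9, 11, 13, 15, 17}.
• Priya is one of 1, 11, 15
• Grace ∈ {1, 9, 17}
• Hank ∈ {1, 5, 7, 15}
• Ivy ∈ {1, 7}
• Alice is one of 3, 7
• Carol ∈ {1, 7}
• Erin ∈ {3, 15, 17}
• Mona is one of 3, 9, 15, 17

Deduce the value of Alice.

3

The 8 variables draw from only 8 values {1, 3, 5, 7, 9, 11, 15, 17}, so each is used; only Hank can be 5, hence Hank = 5.
Among the 7 still-open variables, 11 fits only Priya (and all 7 values in {1, 3, 7, 9, 11, 15, 17} must be used), so Priya = 11.
Ivy and Carol between them cover only {1, 7} — a naked pair. Remove those values from Grace, Alice.
So Alice = 3.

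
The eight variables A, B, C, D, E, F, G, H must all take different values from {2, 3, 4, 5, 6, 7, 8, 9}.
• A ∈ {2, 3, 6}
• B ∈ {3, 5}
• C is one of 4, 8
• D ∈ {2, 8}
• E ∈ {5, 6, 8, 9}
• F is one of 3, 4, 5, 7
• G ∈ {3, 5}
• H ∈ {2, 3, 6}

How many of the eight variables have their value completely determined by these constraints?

The 8 variables together cover exactly {2, 3, 4, 5, 6, 7, 8, 9} — 8 values for 8 variables — and 7 appears only in F's list, so F = 7.
Among the 7 still-open variables, 4 fits only C (and all 7 values in {2, 3, 4, 5, 6, 8, 9} must be used), so C = 4.
The 6 still-open variables draw from only 6 values {2, 3, 5, 6, 8, 9}, so each is used; only E can be 9, hence E = 9.
The 5 still-open variables draw from only 5 values {2, 3, 5, 6, 8}, so each is used; only D can be 8, hence D = 8.
B and G share exactly the 2 values {3, 5}; by pigeonhole those values go to them, so strike 3, 5 from A, H.
Determined: C=4, D=8, E=9, F=7. The other variables each still have more than one consistent value. That makes 4.

4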